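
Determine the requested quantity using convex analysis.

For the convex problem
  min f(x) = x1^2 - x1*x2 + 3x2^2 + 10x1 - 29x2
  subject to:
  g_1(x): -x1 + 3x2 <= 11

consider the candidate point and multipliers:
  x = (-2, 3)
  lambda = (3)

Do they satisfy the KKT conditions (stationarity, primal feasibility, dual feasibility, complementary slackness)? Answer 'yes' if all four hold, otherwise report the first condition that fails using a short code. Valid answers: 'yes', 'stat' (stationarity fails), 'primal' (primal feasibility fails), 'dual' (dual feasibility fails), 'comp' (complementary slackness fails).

Gradient of f: grad f(x) = Q x + c = (3, -9)
Constraint values g_i(x) = a_i^T x - b_i:
  g_1((-2, 3)) = 0
Stationarity residual: grad f(x) + sum_i lambda_i a_i = (0, 0)
  -> stationarity OK
Primal feasibility (all g_i <= 0): OK
Dual feasibility (all lambda_i >= 0): OK
Complementary slackness (lambda_i * g_i(x) = 0 for all i): OK

Verdict: yes, KKT holds.

yes


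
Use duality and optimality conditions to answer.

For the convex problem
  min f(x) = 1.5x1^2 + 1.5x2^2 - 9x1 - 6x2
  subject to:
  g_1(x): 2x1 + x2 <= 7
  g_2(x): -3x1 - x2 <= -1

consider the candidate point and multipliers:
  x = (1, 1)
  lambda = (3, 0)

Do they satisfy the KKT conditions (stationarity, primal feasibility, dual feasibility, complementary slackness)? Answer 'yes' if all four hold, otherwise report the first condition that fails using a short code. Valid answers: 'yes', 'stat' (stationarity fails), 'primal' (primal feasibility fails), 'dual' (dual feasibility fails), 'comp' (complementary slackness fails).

Gradient of f: grad f(x) = Q x + c = (-6, -3)
Constraint values g_i(x) = a_i^T x - b_i:
  g_1((1, 1)) = -4
  g_2((1, 1)) = -3
Stationarity residual: grad f(x) + sum_i lambda_i a_i = (0, 0)
  -> stationarity OK
Primal feasibility (all g_i <= 0): OK
Dual feasibility (all lambda_i >= 0): OK
Complementary slackness (lambda_i * g_i(x) = 0 for all i): FAILS

Verdict: the first failing condition is complementary_slackness -> comp.

comp


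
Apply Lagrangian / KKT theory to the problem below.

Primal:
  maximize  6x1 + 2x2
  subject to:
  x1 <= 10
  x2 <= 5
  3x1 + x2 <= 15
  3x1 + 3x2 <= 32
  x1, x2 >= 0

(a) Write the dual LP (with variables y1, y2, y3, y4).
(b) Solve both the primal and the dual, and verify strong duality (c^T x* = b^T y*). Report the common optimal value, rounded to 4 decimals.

The standard primal-dual pair for 'max c^T x s.t. A x <= b, x >= 0' is:
  Dual:  min b^T y  s.t.  A^T y >= c,  y >= 0.

So the dual LP is:
  minimize  10y1 + 5y2 + 15y3 + 32y4
  subject to:
    y1 + 3y3 + 3y4 >= 6
    y2 + y3 + 3y4 >= 2
    y1, y2, y3, y4 >= 0

Solving the primal: x* = (5, 0).
  primal value c^T x* = 30.
Solving the dual: y* = (0, 0, 2, 0).
  dual value b^T y* = 30.
Strong duality: c^T x* = b^T y*. Confirmed.

30


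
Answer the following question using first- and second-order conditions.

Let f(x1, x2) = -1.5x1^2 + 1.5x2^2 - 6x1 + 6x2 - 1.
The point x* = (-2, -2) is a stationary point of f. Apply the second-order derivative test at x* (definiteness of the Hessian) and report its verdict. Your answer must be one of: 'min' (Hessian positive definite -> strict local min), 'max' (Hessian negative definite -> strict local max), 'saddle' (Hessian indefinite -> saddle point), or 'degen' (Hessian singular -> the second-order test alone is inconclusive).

Compute the Hessian H = grad^2 f:
  H = [[-3, 0], [0, 3]]
Verify stationarity: grad f(x*) = H x* + g = (0, 0).
Eigenvalues of H: -3, 3.
Eigenvalues have mixed signs, so H is indefinite -> x* is a saddle point.

saddle


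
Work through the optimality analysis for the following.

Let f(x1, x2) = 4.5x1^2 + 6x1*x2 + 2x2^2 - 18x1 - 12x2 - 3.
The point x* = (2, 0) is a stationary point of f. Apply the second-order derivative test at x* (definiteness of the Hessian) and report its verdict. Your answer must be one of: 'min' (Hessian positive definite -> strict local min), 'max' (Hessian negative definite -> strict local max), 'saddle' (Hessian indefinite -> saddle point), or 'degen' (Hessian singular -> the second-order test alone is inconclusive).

Compute the Hessian H = grad^2 f:
  H = [[9, 6], [6, 4]]
Verify stationarity: grad f(x*) = H x* + g = (0, 0).
Eigenvalues of H: 0, 13.
H has a zero eigenvalue (singular; positive semidefinite but not definite), so H is neither positive definite, negative definite, nor indefinite. The second-order test alone is inconclusive -> degen.
(Indeed, f is constant along the null direction of H through x*, so x* is not a strict local extremum.)

degen


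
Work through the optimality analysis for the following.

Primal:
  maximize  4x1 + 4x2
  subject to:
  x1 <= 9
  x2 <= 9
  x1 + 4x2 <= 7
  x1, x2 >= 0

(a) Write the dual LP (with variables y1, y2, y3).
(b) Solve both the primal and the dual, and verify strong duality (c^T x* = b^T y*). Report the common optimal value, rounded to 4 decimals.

The standard primal-dual pair for 'max c^T x s.t. A x <= b, x >= 0' is:
  Dual:  min b^T y  s.t.  A^T y >= c,  y >= 0.

So the dual LP is:
  minimize  9y1 + 9y2 + 7y3
  subject to:
    y1 + y3 >= 4
    y2 + 4y3 >= 4
    y1, y2, y3 >= 0

Solving the primal: x* = (7, 0).
  primal value c^T x* = 28.
Solving the dual: y* = (0, 0, 4).
  dual value b^T y* = 28.
Strong duality: c^T x* = b^T y*. Confirmed.

28


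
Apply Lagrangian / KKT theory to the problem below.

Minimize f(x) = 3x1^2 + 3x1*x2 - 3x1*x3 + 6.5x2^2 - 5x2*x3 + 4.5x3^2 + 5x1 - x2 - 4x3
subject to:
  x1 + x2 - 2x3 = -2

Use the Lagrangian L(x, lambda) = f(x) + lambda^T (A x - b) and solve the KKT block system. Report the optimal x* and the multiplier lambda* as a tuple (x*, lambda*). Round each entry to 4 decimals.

Form the Lagrangian:
  L(x, lambda) = (1/2) x^T Q x + c^T x + lambda^T (A x - b)
Stationarity (grad_x L = 0): Q x + c + A^T lambda = 0.
Primal feasibility: A x = b.

This gives the KKT block system:
  [ Q   A^T ] [ x     ]   [-c ]
  [ A    0  ] [ lambda ] = [ b ]

Solving the linear system:
  x*      = (-0.9665, 0.4593, 0.7464)
  lambda* = (1.6603)
  f(x*)   = -2.4785

x* = (-0.9665, 0.4593, 0.7464), lambda* = (1.6603)


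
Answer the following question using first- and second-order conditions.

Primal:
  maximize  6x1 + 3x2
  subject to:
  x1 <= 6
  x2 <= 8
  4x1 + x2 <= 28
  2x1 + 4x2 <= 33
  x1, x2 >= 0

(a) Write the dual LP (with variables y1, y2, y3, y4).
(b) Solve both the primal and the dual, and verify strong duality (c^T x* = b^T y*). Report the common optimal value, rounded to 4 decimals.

The standard primal-dual pair for 'max c^T x s.t. A x <= b, x >= 0' is:
  Dual:  min b^T y  s.t.  A^T y >= c,  y >= 0.

So the dual LP is:
  minimize  6y1 + 8y2 + 28y3 + 33y4
  subject to:
    y1 + 4y3 + 2y4 >= 6
    y2 + y3 + 4y4 >= 3
    y1, y2, y3, y4 >= 0

Solving the primal: x* = (5.6429, 5.4286).
  primal value c^T x* = 50.1429.
Solving the dual: y* = (0, 0, 1.2857, 0.4286).
  dual value b^T y* = 50.1429.
Strong duality: c^T x* = b^T y*. Confirmed.

50.1429


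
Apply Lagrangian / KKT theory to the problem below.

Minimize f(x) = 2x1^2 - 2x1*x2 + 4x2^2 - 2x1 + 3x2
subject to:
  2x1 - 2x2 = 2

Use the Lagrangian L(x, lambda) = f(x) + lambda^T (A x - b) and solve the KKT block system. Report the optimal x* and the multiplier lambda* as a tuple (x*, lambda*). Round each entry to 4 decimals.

Form the Lagrangian:
  L(x, lambda) = (1/2) x^T Q x + c^T x + lambda^T (A x - b)
Stationarity (grad_x L = 0): Q x + c + A^T lambda = 0.
Primal feasibility: A x = b.

This gives the KKT block system:
  [ Q   A^T ] [ x     ]   [-c ]
  [ A    0  ] [ lambda ] = [ b ]

Solving the linear system:
  x*      = (0.625, -0.375)
  lambda* = (-0.625)
  f(x*)   = -0.5625

x* = (0.625, -0.375), lambda* = (-0.625)


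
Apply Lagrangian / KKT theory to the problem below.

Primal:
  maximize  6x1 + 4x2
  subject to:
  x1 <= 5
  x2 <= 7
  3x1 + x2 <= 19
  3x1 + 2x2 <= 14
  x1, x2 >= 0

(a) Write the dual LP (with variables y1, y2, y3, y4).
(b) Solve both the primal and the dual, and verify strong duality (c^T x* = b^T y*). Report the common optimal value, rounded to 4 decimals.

The standard primal-dual pair for 'max c^T x s.t. A x <= b, x >= 0' is:
  Dual:  min b^T y  s.t.  A^T y >= c,  y >= 0.

So the dual LP is:
  minimize  5y1 + 7y2 + 19y3 + 14y4
  subject to:
    y1 + 3y3 + 3y4 >= 6
    y2 + y3 + 2y4 >= 4
    y1, y2, y3, y4 >= 0

Solving the primal: x* = (4.6667, 0).
  primal value c^T x* = 28.
Solving the dual: y* = (0, 0, 0, 2).
  dual value b^T y* = 28.
Strong duality: c^T x* = b^T y*. Confirmed.

28


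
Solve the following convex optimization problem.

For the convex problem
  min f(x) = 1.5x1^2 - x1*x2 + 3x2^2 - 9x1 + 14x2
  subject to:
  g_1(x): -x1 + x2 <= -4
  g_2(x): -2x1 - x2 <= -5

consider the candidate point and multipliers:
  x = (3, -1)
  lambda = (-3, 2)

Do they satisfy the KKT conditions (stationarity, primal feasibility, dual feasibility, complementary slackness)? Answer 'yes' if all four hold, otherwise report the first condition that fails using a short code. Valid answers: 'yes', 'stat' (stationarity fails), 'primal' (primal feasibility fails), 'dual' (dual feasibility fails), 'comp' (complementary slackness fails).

Gradient of f: grad f(x) = Q x + c = (1, 5)
Constraint values g_i(x) = a_i^T x - b_i:
  g_1((3, -1)) = 0
  g_2((3, -1)) = 0
Stationarity residual: grad f(x) + sum_i lambda_i a_i = (0, 0)
  -> stationarity OK
Primal feasibility (all g_i <= 0): OK
Dual feasibility (all lambda_i >= 0): FAILS
Complementary slackness (lambda_i * g_i(x) = 0 for all i): OK

Verdict: the first failing condition is dual_feasibility -> dual.

dual


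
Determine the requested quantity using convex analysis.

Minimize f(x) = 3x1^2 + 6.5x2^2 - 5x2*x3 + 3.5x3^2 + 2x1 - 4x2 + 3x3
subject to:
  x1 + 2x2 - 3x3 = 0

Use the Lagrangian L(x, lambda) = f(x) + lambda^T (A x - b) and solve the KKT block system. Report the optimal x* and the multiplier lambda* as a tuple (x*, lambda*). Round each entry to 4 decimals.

Form the Lagrangian:
  L(x, lambda) = (1/2) x^T Q x + c^T x + lambda^T (A x - b)
Stationarity (grad_x L = 0): Q x + c + A^T lambda = 0.
Primal feasibility: A x = b.

This gives the KKT block system:
  [ Q   A^T ] [ x     ]   [-c ]
  [ A    0  ] [ lambda ] = [ b ]

Solving the linear system:
  x*      = (-0.4392, 0.2066, -0.0087)
  lambda* = (0.6354)
  f(x*)   = -0.8655

x* = (-0.4392, 0.2066, -0.0087), lambda* = (0.6354)


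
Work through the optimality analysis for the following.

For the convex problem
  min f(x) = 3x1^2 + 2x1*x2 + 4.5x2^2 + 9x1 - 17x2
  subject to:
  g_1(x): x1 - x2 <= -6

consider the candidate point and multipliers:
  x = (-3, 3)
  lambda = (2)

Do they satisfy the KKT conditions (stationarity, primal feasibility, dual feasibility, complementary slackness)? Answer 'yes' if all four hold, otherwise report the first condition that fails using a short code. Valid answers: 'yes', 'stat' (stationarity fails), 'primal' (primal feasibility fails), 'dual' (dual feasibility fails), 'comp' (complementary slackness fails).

Gradient of f: grad f(x) = Q x + c = (-3, 4)
Constraint values g_i(x) = a_i^T x - b_i:
  g_1((-3, 3)) = 0
Stationarity residual: grad f(x) + sum_i lambda_i a_i = (-1, 2)
  -> stationarity FAILS
Primal feasibility (all g_i <= 0): OK
Dual feasibility (all lambda_i >= 0): OK
Complementary slackness (lambda_i * g_i(x) = 0 for all i): OK

Verdict: the first failing condition is stationarity -> stat.

stat


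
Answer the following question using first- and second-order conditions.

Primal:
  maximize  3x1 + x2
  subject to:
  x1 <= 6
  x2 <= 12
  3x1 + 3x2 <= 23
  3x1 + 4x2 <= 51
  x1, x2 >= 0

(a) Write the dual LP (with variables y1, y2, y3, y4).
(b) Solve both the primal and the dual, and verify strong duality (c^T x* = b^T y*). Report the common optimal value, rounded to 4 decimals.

The standard primal-dual pair for 'max c^T x s.t. A x <= b, x >= 0' is:
  Dual:  min b^T y  s.t.  A^T y >= c,  y >= 0.

So the dual LP is:
  minimize  6y1 + 12y2 + 23y3 + 51y4
  subject to:
    y1 + 3y3 + 3y4 >= 3
    y2 + 3y3 + 4y4 >= 1
    y1, y2, y3, y4 >= 0

Solving the primal: x* = (6, 1.6667).
  primal value c^T x* = 19.6667.
Solving the dual: y* = (2, 0, 0.3333, 0).
  dual value b^T y* = 19.6667.
Strong duality: c^T x* = b^T y*. Confirmed.

19.6667


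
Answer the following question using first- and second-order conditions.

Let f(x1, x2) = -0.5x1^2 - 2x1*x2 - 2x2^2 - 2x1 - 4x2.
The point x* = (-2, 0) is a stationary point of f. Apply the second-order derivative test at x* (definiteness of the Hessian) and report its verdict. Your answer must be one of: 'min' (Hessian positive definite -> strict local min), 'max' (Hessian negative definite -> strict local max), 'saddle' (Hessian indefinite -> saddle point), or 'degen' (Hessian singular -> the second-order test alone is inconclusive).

Compute the Hessian H = grad^2 f:
  H = [[-1, -2], [-2, -4]]
Verify stationarity: grad f(x*) = H x* + g = (0, 0).
Eigenvalues of H: -5, 0.
H has a zero eigenvalue (singular; negative semidefinite but not definite), so H is neither positive definite, negative definite, nor indefinite. The second-order test alone is inconclusive -> degen.
(Indeed, f is constant along the null direction of H through x*, so x* is not a strict local extremum.)

degen


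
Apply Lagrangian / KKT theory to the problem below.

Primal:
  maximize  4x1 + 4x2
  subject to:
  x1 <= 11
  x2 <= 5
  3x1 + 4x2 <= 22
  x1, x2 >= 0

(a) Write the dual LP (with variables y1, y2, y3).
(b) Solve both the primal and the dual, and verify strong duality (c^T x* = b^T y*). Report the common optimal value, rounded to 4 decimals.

The standard primal-dual pair for 'max c^T x s.t. A x <= b, x >= 0' is:
  Dual:  min b^T y  s.t.  A^T y >= c,  y >= 0.

So the dual LP is:
  minimize  11y1 + 5y2 + 22y3
  subject to:
    y1 + 3y3 >= 4
    y2 + 4y3 >= 4
    y1, y2, y3 >= 0

Solving the primal: x* = (7.3333, 0).
  primal value c^T x* = 29.3333.
Solving the dual: y* = (0, 0, 1.3333).
  dual value b^T y* = 29.3333.
Strong duality: c^T x* = b^T y*. Confirmed.

29.3333


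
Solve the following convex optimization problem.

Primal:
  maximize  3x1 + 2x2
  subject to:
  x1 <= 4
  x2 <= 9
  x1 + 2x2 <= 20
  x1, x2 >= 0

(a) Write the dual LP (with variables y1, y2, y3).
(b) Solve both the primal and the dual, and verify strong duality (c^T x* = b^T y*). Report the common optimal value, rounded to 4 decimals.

The standard primal-dual pair for 'max c^T x s.t. A x <= b, x >= 0' is:
  Dual:  min b^T y  s.t.  A^T y >= c,  y >= 0.

So the dual LP is:
  minimize  4y1 + 9y2 + 20y3
  subject to:
    y1 + y3 >= 3
    y2 + 2y3 >= 2
    y1, y2, y3 >= 0

Solving the primal: x* = (4, 8).
  primal value c^T x* = 28.
Solving the dual: y* = (2, 0, 1).
  dual value b^T y* = 28.
Strong duality: c^T x* = b^T y*. Confirmed.

28


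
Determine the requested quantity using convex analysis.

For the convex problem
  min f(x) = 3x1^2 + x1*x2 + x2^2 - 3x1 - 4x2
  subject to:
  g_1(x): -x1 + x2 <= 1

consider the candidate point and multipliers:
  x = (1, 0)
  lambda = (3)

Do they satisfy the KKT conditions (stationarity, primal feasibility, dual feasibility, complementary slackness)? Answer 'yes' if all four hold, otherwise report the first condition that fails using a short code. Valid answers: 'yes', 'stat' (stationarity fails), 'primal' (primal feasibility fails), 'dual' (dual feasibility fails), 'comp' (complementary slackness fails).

Gradient of f: grad f(x) = Q x + c = (3, -3)
Constraint values g_i(x) = a_i^T x - b_i:
  g_1((1, 0)) = -2
Stationarity residual: grad f(x) + sum_i lambda_i a_i = (0, 0)
  -> stationarity OK
Primal feasibility (all g_i <= 0): OK
Dual feasibility (all lambda_i >= 0): OK
Complementary slackness (lambda_i * g_i(x) = 0 for all i): FAILS

Verdict: the first failing condition is complementary_slackness -> comp.

comp


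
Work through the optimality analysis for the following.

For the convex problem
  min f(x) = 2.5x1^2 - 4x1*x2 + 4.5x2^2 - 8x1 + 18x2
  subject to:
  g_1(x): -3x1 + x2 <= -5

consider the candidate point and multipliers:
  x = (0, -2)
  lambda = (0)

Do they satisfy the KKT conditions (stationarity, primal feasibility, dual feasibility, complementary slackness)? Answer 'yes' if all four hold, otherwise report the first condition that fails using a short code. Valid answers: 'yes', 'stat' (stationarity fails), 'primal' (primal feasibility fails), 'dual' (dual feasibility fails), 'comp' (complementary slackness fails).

Gradient of f: grad f(x) = Q x + c = (0, 0)
Constraint values g_i(x) = a_i^T x - b_i:
  g_1((0, -2)) = 3
Stationarity residual: grad f(x) + sum_i lambda_i a_i = (0, 0)
  -> stationarity OK
Primal feasibility (all g_i <= 0): FAILS
Dual feasibility (all lambda_i >= 0): OK
Complementary slackness (lambda_i * g_i(x) = 0 for all i): OK

Verdict: the first failing condition is primal_feasibility -> primal.

primal


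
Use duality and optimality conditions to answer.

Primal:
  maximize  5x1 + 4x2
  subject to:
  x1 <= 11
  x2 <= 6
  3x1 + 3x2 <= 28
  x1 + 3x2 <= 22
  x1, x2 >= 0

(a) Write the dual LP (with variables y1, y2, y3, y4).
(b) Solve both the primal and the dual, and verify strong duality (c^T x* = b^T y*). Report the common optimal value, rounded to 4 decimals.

The standard primal-dual pair for 'max c^T x s.t. A x <= b, x >= 0' is:
  Dual:  min b^T y  s.t.  A^T y >= c,  y >= 0.

So the dual LP is:
  minimize  11y1 + 6y2 + 28y3 + 22y4
  subject to:
    y1 + 3y3 + y4 >= 5
    y2 + 3y3 + 3y4 >= 4
    y1, y2, y3, y4 >= 0

Solving the primal: x* = (9.3333, 0).
  primal value c^T x* = 46.6667.
Solving the dual: y* = (0, 0, 1.6667, 0).
  dual value b^T y* = 46.6667.
Strong duality: c^T x* = b^T y*. Confirmed.

46.6667


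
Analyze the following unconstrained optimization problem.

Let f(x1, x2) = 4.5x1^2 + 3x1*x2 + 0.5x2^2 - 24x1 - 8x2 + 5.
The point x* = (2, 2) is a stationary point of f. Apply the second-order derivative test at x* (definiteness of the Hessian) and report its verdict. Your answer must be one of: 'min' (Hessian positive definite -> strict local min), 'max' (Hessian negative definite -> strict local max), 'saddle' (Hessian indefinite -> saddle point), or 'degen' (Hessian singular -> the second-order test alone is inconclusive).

Compute the Hessian H = grad^2 f:
  H = [[9, 3], [3, 1]]
Verify stationarity: grad f(x*) = H x* + g = (0, 0).
Eigenvalues of H: 0, 10.
H has a zero eigenvalue (singular; positive semidefinite but not definite), so H is neither positive definite, negative definite, nor indefinite. The second-order test alone is inconclusive -> degen.
(Indeed, f is constant along the null direction of H through x*, so x* is not a strict local extremum.)

degen


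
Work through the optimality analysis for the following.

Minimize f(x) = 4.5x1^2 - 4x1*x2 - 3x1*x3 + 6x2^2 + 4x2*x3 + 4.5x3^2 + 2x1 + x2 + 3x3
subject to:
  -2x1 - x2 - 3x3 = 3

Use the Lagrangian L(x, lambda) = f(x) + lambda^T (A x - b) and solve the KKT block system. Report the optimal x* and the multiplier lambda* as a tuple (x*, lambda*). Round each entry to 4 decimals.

Form the Lagrangian:
  L(x, lambda) = (1/2) x^T Q x + c^T x + lambda^T (A x - b)
Stationarity (grad_x L = 0): Q x + c + A^T lambda = 0.
Primal feasibility: A x = b.

This gives the KKT block system:
  [ Q   A^T ] [ x     ]   [-c ]
  [ A    0  ] [ lambda ] = [ b ]

Solving the linear system:
  x*      = (-0.5507, -0.0986, -0.6)
  lambda* = (-0.3808)
  f(x*)   = -0.9288

x* = (-0.5507, -0.0986, -0.6), lambda* = (-0.3808)


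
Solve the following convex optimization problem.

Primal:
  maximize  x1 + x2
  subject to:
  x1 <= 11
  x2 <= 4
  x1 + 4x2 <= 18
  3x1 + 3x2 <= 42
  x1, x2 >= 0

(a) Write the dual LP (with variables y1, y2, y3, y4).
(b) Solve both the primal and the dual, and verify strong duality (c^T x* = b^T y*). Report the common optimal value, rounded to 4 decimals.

The standard primal-dual pair for 'max c^T x s.t. A x <= b, x >= 0' is:
  Dual:  min b^T y  s.t.  A^T y >= c,  y >= 0.

So the dual LP is:
  minimize  11y1 + 4y2 + 18y3 + 42y4
  subject to:
    y1 + y3 + 3y4 >= 1
    y2 + 4y3 + 3y4 >= 1
    y1, y2, y3, y4 >= 0

Solving the primal: x* = (11, 1.75).
  primal value c^T x* = 12.75.
Solving the dual: y* = (0.75, 0, 0.25, 0).
  dual value b^T y* = 12.75.
Strong duality: c^T x* = b^T y*. Confirmed.

12.75


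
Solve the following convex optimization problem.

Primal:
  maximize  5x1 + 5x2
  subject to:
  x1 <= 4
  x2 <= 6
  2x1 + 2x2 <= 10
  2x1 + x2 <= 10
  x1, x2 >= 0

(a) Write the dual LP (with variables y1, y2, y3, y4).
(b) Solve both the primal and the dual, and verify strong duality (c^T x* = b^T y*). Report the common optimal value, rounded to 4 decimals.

The standard primal-dual pair for 'max c^T x s.t. A x <= b, x >= 0' is:
  Dual:  min b^T y  s.t.  A^T y >= c,  y >= 0.

So the dual LP is:
  minimize  4y1 + 6y2 + 10y3 + 10y4
  subject to:
    y1 + 2y3 + 2y4 >= 5
    y2 + 2y3 + y4 >= 5
    y1, y2, y3, y4 >= 0

Solving the primal: x* = (4, 1).
  primal value c^T x* = 25.
Solving the dual: y* = (0, 0, 2.5, 0).
  dual value b^T y* = 25.
Strong duality: c^T x* = b^T y*. Confirmed.

25


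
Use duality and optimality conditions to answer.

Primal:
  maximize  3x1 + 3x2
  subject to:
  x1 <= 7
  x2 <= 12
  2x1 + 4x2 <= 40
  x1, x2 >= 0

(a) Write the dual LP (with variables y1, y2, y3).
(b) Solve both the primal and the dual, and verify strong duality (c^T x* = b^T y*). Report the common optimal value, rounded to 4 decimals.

The standard primal-dual pair for 'max c^T x s.t. A x <= b, x >= 0' is:
  Dual:  min b^T y  s.t.  A^T y >= c,  y >= 0.

So the dual LP is:
  minimize  7y1 + 12y2 + 40y3
  subject to:
    y1 + 2y3 >= 3
    y2 + 4y3 >= 3
    y1, y2, y3 >= 0

Solving the primal: x* = (7, 6.5).
  primal value c^T x* = 40.5.
Solving the dual: y* = (1.5, 0, 0.75).
  dual value b^T y* = 40.5.
Strong duality: c^T x* = b^T y*. Confirmed.

40.5


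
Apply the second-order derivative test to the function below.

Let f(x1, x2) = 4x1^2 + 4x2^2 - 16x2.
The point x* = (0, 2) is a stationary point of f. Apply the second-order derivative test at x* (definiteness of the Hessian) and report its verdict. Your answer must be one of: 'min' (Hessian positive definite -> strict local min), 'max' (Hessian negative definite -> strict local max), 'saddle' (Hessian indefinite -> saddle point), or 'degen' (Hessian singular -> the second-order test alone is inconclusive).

Compute the Hessian H = grad^2 f:
  H = [[8, 0], [0, 8]]
Verify stationarity: grad f(x*) = H x* + g = (0, 0).
Eigenvalues of H: 8, 8.
Both eigenvalues > 0, so H is positive definite -> x* is a strict local min.

min


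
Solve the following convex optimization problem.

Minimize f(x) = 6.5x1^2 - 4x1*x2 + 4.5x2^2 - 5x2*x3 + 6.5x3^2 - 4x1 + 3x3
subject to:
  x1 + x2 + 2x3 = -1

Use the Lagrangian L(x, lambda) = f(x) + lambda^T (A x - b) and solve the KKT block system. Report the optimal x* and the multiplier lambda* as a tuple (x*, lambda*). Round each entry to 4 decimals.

Form the Lagrangian:
  L(x, lambda) = (1/2) x^T Q x + c^T x + lambda^T (A x - b)
Stationarity (grad_x L = 0): Q x + c + A^T lambda = 0.
Primal feasibility: A x = b.

This gives the KKT block system:
  [ Q   A^T ] [ x     ]   [-c ]
  [ A    0  ] [ lambda ] = [ b ]

Solving the linear system:
  x*      = (0.1668, -0.2633, -0.4518)
  lambda* = (0.7782)
  f(x*)   = -0.6222

x* = (0.1668, -0.2633, -0.4518), lambda* = (0.7782)


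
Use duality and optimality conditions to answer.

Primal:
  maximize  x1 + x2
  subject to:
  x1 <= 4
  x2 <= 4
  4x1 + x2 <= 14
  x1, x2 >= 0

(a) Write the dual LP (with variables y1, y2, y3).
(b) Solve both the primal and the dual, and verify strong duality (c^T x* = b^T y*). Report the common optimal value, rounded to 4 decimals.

The standard primal-dual pair for 'max c^T x s.t. A x <= b, x >= 0' is:
  Dual:  min b^T y  s.t.  A^T y >= c,  y >= 0.

So the dual LP is:
  minimize  4y1 + 4y2 + 14y3
  subject to:
    y1 + 4y3 >= 1
    y2 + y3 >= 1
    y1, y2, y3 >= 0

Solving the primal: x* = (2.5, 4).
  primal value c^T x* = 6.5.
Solving the dual: y* = (0, 0.75, 0.25).
  dual value b^T y* = 6.5.
Strong duality: c^T x* = b^T y*. Confirmed.

6.5


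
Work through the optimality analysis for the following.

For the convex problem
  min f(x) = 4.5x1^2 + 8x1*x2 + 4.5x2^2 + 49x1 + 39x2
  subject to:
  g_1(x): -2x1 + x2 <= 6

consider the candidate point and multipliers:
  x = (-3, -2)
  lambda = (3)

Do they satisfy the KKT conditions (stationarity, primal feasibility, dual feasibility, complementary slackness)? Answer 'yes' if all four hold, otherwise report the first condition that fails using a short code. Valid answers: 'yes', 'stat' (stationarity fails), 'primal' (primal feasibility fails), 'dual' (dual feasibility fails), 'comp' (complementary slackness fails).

Gradient of f: grad f(x) = Q x + c = (6, -3)
Constraint values g_i(x) = a_i^T x - b_i:
  g_1((-3, -2)) = -2
Stationarity residual: grad f(x) + sum_i lambda_i a_i = (0, 0)
  -> stationarity OK
Primal feasibility (all g_i <= 0): OK
Dual feasibility (all lambda_i >= 0): OK
Complementary slackness (lambda_i * g_i(x) = 0 for all i): FAILS

Verdict: the first failing condition is complementary_slackness -> comp.

comp


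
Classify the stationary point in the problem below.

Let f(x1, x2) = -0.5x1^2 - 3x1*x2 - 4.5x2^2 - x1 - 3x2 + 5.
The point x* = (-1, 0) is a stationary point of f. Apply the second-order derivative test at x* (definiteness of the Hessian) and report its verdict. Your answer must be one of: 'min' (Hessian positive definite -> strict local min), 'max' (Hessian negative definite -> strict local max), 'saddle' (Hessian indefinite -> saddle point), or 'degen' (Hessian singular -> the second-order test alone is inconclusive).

Compute the Hessian H = grad^2 f:
  H = [[-1, -3], [-3, -9]]
Verify stationarity: grad f(x*) = H x* + g = (0, 0).
Eigenvalues of H: -10, 0.
H has a zero eigenvalue (singular; negative semidefinite but not definite), so H is neither positive definite, negative definite, nor indefinite. The second-order test alone is inconclusive -> degen.
(Indeed, f is constant along the null direction of H through x*, so x* is not a strict local extremum.)

degen


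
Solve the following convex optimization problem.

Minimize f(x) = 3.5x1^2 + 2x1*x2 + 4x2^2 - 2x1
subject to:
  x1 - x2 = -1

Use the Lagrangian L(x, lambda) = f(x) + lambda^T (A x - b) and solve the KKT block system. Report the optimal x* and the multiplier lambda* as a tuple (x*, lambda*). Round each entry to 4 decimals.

Form the Lagrangian:
  L(x, lambda) = (1/2) x^T Q x + c^T x + lambda^T (A x - b)
Stationarity (grad_x L = 0): Q x + c + A^T lambda = 0.
Primal feasibility: A x = b.

This gives the KKT block system:
  [ Q   A^T ] [ x     ]   [-c ]
  [ A    0  ] [ lambda ] = [ b ]

Solving the linear system:
  x*      = (-0.4211, 0.5789)
  lambda* = (3.7895)
  f(x*)   = 2.3158

x* = (-0.4211, 0.5789), lambda* = (3.7895)


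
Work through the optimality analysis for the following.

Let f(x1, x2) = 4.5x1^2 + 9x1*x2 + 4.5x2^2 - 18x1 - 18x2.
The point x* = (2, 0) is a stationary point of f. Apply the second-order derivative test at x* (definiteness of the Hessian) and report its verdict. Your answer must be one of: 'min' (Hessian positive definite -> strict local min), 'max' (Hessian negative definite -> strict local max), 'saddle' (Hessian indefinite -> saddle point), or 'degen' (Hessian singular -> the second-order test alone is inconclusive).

Compute the Hessian H = grad^2 f:
  H = [[9, 9], [9, 9]]
Verify stationarity: grad f(x*) = H x* + g = (0, 0).
Eigenvalues of H: 0, 18.
H has a zero eigenvalue (singular; positive semidefinite but not definite), so H is neither positive definite, negative definite, nor indefinite. The second-order test alone is inconclusive -> degen.
(Indeed, f is constant along the null direction of H through x*, so x* is not a strict local extremum.)

degen


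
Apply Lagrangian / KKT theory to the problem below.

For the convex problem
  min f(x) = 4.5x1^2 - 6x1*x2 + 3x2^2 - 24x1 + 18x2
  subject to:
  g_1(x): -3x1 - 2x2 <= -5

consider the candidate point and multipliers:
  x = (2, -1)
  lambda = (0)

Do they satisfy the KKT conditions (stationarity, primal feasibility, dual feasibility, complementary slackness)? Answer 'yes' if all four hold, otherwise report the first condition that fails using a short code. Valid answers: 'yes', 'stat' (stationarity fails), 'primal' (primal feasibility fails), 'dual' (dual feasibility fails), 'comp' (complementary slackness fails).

Gradient of f: grad f(x) = Q x + c = (0, 0)
Constraint values g_i(x) = a_i^T x - b_i:
  g_1((2, -1)) = 1
Stationarity residual: grad f(x) + sum_i lambda_i a_i = (0, 0)
  -> stationarity OK
Primal feasibility (all g_i <= 0): FAILS
Dual feasibility (all lambda_i >= 0): OK
Complementary slackness (lambda_i * g_i(x) = 0 for all i): OK

Verdict: the first failing condition is primal_feasibility -> primal.

primal


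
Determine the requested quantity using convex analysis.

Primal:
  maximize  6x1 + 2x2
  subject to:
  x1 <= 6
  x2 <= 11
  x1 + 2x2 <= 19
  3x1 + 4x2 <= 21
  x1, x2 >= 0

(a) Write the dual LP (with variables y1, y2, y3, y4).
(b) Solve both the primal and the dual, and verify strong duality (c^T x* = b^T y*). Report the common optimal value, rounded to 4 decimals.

The standard primal-dual pair for 'max c^T x s.t. A x <= b, x >= 0' is:
  Dual:  min b^T y  s.t.  A^T y >= c,  y >= 0.

So the dual LP is:
  minimize  6y1 + 11y2 + 19y3 + 21y4
  subject to:
    y1 + y3 + 3y4 >= 6
    y2 + 2y3 + 4y4 >= 2
    y1, y2, y3, y4 >= 0

Solving the primal: x* = (6, 0.75).
  primal value c^T x* = 37.5.
Solving the dual: y* = (4.5, 0, 0, 0.5).
  dual value b^T y* = 37.5.
Strong duality: c^T x* = b^T y*. Confirmed.

37.5


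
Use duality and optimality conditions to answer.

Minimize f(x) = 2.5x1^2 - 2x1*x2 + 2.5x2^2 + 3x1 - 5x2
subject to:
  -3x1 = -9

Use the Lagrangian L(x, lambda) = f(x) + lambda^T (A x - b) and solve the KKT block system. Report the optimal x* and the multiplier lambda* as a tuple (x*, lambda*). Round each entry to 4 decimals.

Form the Lagrangian:
  L(x, lambda) = (1/2) x^T Q x + c^T x + lambda^T (A x - b)
Stationarity (grad_x L = 0): Q x + c + A^T lambda = 0.
Primal feasibility: A x = b.

This gives the KKT block system:
  [ Q   A^T ] [ x     ]   [-c ]
  [ A    0  ] [ lambda ] = [ b ]

Solving the linear system:
  x*      = (3, 2.2)
  lambda* = (4.5333)
  f(x*)   = 19.4

x* = (3, 2.2), lambda* = (4.5333)


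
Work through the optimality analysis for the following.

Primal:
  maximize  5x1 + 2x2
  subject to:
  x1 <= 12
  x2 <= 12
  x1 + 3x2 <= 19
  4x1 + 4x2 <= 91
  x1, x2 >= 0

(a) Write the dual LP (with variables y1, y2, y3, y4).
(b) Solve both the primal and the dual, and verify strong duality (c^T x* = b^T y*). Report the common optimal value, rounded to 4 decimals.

The standard primal-dual pair for 'max c^T x s.t. A x <= b, x >= 0' is:
  Dual:  min b^T y  s.t.  A^T y >= c,  y >= 0.

So the dual LP is:
  minimize  12y1 + 12y2 + 19y3 + 91y4
  subject to:
    y1 + y3 + 4y4 >= 5
    y2 + 3y3 + 4y4 >= 2
    y1, y2, y3, y4 >= 0

Solving the primal: x* = (12, 2.3333).
  primal value c^T x* = 64.6667.
Solving the dual: y* = (4.3333, 0, 0.6667, 0).
  dual value b^T y* = 64.6667.
Strong duality: c^T x* = b^T y*. Confirmed.

64.6667


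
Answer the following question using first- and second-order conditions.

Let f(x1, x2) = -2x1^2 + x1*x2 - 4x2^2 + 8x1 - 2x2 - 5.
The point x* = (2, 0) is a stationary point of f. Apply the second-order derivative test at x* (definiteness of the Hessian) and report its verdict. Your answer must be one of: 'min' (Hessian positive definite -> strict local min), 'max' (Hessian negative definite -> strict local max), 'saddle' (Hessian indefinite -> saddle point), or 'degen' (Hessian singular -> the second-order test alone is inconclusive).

Compute the Hessian H = grad^2 f:
  H = [[-4, 1], [1, -8]]
Verify stationarity: grad f(x*) = H x* + g = (0, 0).
Eigenvalues of H: -8.2361, -3.7639.
Both eigenvalues < 0, so H is negative definite -> x* is a strict local max.

max


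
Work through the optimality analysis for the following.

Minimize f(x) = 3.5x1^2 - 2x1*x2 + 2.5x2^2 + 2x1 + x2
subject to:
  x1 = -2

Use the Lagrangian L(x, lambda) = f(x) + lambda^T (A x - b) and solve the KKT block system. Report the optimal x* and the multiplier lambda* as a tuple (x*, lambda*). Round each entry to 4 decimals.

Form the Lagrangian:
  L(x, lambda) = (1/2) x^T Q x + c^T x + lambda^T (A x - b)
Stationarity (grad_x L = 0): Q x + c + A^T lambda = 0.
Primal feasibility: A x = b.

This gives the KKT block system:
  [ Q   A^T ] [ x     ]   [-c ]
  [ A    0  ] [ lambda ] = [ b ]

Solving the linear system:
  x*      = (-2, -1)
  lambda* = (10)
  f(x*)   = 7.5

x* = (-2, -1), lambda* = (10)


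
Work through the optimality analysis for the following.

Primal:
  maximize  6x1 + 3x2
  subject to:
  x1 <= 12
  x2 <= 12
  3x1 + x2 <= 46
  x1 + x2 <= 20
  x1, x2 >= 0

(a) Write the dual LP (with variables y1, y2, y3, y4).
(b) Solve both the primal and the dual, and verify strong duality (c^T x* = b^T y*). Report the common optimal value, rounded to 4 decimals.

The standard primal-dual pair for 'max c^T x s.t. A x <= b, x >= 0' is:
  Dual:  min b^T y  s.t.  A^T y >= c,  y >= 0.

So the dual LP is:
  minimize  12y1 + 12y2 + 46y3 + 20y4
  subject to:
    y1 + 3y3 + y4 >= 6
    y2 + y3 + y4 >= 3
    y1, y2, y3, y4 >= 0

Solving the primal: x* = (12, 8).
  primal value c^T x* = 96.
Solving the dual: y* = (3, 0, 0, 3).
  dual value b^T y* = 96.
Strong duality: c^T x* = b^T y*. Confirmed.

96


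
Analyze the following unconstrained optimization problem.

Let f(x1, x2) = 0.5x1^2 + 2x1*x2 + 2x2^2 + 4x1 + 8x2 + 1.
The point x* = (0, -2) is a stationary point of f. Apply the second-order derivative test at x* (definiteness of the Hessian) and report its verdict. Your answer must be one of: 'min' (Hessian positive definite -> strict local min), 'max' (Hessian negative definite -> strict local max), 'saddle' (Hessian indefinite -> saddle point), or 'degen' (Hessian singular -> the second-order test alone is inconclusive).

Compute the Hessian H = grad^2 f:
  H = [[1, 2], [2, 4]]
Verify stationarity: grad f(x*) = H x* + g = (0, 0).
Eigenvalues of H: 0, 5.
H has a zero eigenvalue (singular; positive semidefinite but not definite), so H is neither positive definite, negative definite, nor indefinite. The second-order test alone is inconclusive -> degen.
(Indeed, f is constant along the null direction of H through x*, so x* is not a strict local extremum.)

degen


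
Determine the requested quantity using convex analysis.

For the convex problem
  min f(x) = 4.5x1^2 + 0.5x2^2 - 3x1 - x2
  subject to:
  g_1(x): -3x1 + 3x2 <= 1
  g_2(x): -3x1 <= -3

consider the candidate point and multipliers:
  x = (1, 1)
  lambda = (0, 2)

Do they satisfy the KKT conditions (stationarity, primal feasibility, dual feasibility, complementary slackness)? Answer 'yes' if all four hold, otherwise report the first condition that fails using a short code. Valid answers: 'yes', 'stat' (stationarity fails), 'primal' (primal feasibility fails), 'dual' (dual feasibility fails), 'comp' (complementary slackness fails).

Gradient of f: grad f(x) = Q x + c = (6, 0)
Constraint values g_i(x) = a_i^T x - b_i:
  g_1((1, 1)) = -1
  g_2((1, 1)) = 0
Stationarity residual: grad f(x) + sum_i lambda_i a_i = (0, 0)
  -> stationarity OK
Primal feasibility (all g_i <= 0): OK
Dual feasibility (all lambda_i >= 0): OK
Complementary slackness (lambda_i * g_i(x) = 0 for all i): OK

Verdict: yes, KKT holds.

yes


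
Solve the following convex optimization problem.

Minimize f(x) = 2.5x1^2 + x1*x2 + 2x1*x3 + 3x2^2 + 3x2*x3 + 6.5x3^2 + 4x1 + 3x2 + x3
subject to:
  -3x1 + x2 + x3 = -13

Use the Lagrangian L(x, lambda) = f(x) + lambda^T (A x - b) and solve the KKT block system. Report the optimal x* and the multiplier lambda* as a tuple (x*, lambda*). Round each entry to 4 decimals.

Form the Lagrangian:
  L(x, lambda) = (1/2) x^T Q x + c^T x + lambda^T (A x - b)
Stationarity (grad_x L = 0): Q x + c + A^T lambda = 0.
Primal feasibility: A x = b.

This gives the KKT block system:
  [ Q   A^T ] [ x     ]   [-c ]
  [ A    0  ] [ lambda ] = [ b ]

Solving the linear system:
  x*      = (3.516, -1.7695, -0.6825)
  lambda* = (6.1485)
  f(x*)   = 44.0019

x* = (3.516, -1.7695, -0.6825), lambda* = (6.1485)


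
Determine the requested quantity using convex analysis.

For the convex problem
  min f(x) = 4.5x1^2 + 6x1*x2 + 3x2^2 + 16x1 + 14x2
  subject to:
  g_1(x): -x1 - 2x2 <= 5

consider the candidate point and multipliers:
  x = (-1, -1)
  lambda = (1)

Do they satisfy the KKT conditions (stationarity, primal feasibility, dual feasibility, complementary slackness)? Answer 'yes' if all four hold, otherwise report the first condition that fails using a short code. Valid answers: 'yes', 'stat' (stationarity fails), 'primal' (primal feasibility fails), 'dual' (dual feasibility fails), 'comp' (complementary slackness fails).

Gradient of f: grad f(x) = Q x + c = (1, 2)
Constraint values g_i(x) = a_i^T x - b_i:
  g_1((-1, -1)) = -2
Stationarity residual: grad f(x) + sum_i lambda_i a_i = (0, 0)
  -> stationarity OK
Primal feasibility (all g_i <= 0): OK
Dual feasibility (all lambda_i >= 0): OK
Complementary slackness (lambda_i * g_i(x) = 0 for all i): FAILS

Verdict: the first failing condition is complementary_slackness -> comp.

comp


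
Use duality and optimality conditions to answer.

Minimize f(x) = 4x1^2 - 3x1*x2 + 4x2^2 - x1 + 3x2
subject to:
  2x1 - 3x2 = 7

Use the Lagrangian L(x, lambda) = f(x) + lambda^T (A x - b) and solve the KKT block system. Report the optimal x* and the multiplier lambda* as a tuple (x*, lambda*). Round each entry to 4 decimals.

Form the Lagrangian:
  L(x, lambda) = (1/2) x^T Q x + c^T x + lambda^T (A x - b)
Stationarity (grad_x L = 0): Q x + c + A^T lambda = 0.
Primal feasibility: A x = b.

This gives the KKT block system:
  [ Q   A^T ] [ x     ]   [-c ]
  [ A    0  ] [ lambda ] = [ b ]

Solving the linear system:
  x*      = (0.5882, -1.9412)
  lambda* = (-4.7647)
  f(x*)   = 13.4706

x* = (0.5882, -1.9412), lambda* = (-4.7647)


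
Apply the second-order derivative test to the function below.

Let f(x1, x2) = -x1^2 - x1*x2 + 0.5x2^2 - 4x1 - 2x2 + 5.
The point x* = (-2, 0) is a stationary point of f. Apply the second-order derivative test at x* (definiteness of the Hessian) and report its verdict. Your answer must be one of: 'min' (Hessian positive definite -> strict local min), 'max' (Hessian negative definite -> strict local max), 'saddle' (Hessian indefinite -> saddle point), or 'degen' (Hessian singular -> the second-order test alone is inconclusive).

Compute the Hessian H = grad^2 f:
  H = [[-2, -1], [-1, 1]]
Verify stationarity: grad f(x*) = H x* + g = (0, 0).
Eigenvalues of H: -2.3028, 1.3028.
Eigenvalues have mixed signs, so H is indefinite -> x* is a saddle point.

saddle


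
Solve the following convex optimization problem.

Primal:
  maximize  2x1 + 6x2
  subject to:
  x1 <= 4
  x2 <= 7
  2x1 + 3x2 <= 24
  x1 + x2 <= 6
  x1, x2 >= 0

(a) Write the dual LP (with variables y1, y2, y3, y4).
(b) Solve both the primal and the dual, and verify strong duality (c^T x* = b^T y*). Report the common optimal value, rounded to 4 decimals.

The standard primal-dual pair for 'max c^T x s.t. A x <= b, x >= 0' is:
  Dual:  min b^T y  s.t.  A^T y >= c,  y >= 0.

So the dual LP is:
  minimize  4y1 + 7y2 + 24y3 + 6y4
  subject to:
    y1 + 2y3 + y4 >= 2
    y2 + 3y3 + y4 >= 6
    y1, y2, y3, y4 >= 0

Solving the primal: x* = (0, 6).
  primal value c^T x* = 36.
Solving the dual: y* = (0, 0, 0, 6).
  dual value b^T y* = 36.
Strong duality: c^T x* = b^T y*. Confirmed.

36


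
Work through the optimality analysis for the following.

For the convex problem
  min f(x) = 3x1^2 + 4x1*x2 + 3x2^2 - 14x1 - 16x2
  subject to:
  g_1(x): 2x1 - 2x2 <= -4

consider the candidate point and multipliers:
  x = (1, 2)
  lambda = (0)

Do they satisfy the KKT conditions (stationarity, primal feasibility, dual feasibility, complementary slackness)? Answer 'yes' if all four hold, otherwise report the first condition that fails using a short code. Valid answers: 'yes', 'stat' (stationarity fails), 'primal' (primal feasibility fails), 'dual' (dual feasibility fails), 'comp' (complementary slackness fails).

Gradient of f: grad f(x) = Q x + c = (0, 0)
Constraint values g_i(x) = a_i^T x - b_i:
  g_1((1, 2)) = 2
Stationarity residual: grad f(x) + sum_i lambda_i a_i = (0, 0)
  -> stationarity OK
Primal feasibility (all g_i <= 0): FAILS
Dual feasibility (all lambda_i >= 0): OK
Complementary slackness (lambda_i * g_i(x) = 0 for all i): OK

Verdict: the first failing condition is primal_feasibility -> primal.

primal
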